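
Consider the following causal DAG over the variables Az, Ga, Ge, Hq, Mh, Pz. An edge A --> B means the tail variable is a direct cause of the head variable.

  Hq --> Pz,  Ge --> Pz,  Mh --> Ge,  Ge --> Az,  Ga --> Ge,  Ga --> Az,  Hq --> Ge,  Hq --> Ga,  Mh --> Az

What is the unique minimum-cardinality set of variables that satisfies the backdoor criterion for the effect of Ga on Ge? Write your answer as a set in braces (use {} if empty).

{Hq}

Variables eligible for adjustment (non-descendants of Ga, excluding Ga and Ge): {Hq, Mh}.
Backdoor paths from Ga to Ge:
  P1: Ga <- Hq -> Ge
  P2: Ga <- Hq -> Pz <- Ge
The empty set is not sufficient: P1 (Ga <- Hq -> Ge) has no collider blocking it and no conditioned non-collider, so it is open.
Try {Hq}:
  P1: blocked at fork node Hq ∈ conditioning set.
  P2: blocked at fork node Hq ∈ conditioning set.
{Hq} contains no descendant of Ga and blocks every backdoor path.
No other singleton works — e.g. {Mh} leaves P1 open — so {Hq} is the unique smallest valid adjustment set.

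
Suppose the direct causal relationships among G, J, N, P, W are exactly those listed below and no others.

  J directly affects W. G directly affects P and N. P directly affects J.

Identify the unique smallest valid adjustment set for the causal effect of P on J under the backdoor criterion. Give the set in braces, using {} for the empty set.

{}

Variables eligible for adjustment (non-descendants of P, excluding P and J): {G, N}.
Backdoor paths from P to J:
  (none)
With no backdoor paths the empty set already satisfies the criterion, and it is trivially minimal.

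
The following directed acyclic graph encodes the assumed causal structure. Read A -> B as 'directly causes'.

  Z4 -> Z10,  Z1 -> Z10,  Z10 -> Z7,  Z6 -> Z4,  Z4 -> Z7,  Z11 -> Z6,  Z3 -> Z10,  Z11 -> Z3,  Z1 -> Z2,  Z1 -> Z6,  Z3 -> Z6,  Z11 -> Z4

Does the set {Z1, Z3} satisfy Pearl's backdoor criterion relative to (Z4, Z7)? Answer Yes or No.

Yes

Backdoor paths from Z4 to Z7 (paths whose first edge points into Z4):
  P1: Z4 <- Z11 -> Z3 -> Z6 <- Z1 -> Z10 -> Z7
  P2: Z4 <- Z11 -> Z3 -> Z10 -> Z7
  P3: Z4 <- Z11 -> Z6 <- Z1 -> Z10 -> Z7
  P4: Z4 <- Z11 -> Z6 <- Z3 -> Z10 -> Z7
  P5: Z4 <- Z6 <- Z11 -> Z3 -> Z10 -> Z7
  P6: Z4 <- Z6 <- Z1 -> Z10 -> Z7
  P7: Z4 <- Z6 <- Z3 -> Z10 -> Z7
Condition 1 (no descendant of Z4 in the set): holds — descendants of Z4 are {Z10, Z7}; none are in {Z1, Z3}.
Condition 2 (every backdoor path blocked by {Z1, Z3}):
  P1: blocked at chain node Z3 ∈ conditioning set.
  P2: blocked at chain node Z3 ∈ conditioning set.
  P3: blocked at collider Z6 (neither it nor any descendant is in the conditioning set).
  P4: blocked at collider Z6 (neither it nor any descendant is in the conditioning set).
  P5: blocked at chain node Z3 ∈ conditioning set.
  P6: blocked at fork node Z1 ∈ conditioning set.
  P7: blocked at fork node Z3 ∈ conditioning set.
{Z1, Z3} satisfies the backdoor criterion.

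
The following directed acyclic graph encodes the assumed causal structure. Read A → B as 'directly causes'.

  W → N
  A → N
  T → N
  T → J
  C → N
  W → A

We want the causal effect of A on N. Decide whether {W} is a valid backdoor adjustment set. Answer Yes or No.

Yes

Backdoor paths from A to N (paths whose first edge points into A):
  P1: A <- W -> N
Condition 1 (no descendant of A in the set): holds — descendants of A are {N}; none are in {W}.
Condition 2 (every backdoor path blocked by {W}):
  P1: blocked at fork node W ∈ conditioning set.
{W} satisfies the backdoor criterion.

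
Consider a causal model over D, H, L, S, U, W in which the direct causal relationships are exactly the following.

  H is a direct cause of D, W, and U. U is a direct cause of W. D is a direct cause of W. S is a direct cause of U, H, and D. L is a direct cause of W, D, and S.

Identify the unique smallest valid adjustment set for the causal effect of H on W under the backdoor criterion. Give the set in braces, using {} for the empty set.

Variables eligible for adjustment (non-descendants of H, excluding H and W): {L, S}.
Backdoor paths from H to W:
  P1: H <- S <- L -> D -> W
  P2: H <- S <- L -> W
  P3: H <- S -> D <- L -> W
  P4: H <- S -> D -> W
  P5: H <- S -> U -> W
The empty set is not sufficient: P1 (H <- S <- L -> D -> W) has no collider blocking it and no conditioned non-collider, so it is open.
Try {S}:
  P1: blocked at chain node S ∈ conditioning set.
  P2: blocked at chain node S ∈ conditioning set.
  P3: blocked at fork node S ∈ conditioning set.
  P4: blocked at fork node S ∈ conditioning set.
  P5: blocked at fork node S ∈ conditioning set.
{S} contains no descendant of H and blocks every backdoor path.
No other singleton works — e.g. {L} leaves P4 open — so {S} is the unique smallest valid adjustment set.

{S}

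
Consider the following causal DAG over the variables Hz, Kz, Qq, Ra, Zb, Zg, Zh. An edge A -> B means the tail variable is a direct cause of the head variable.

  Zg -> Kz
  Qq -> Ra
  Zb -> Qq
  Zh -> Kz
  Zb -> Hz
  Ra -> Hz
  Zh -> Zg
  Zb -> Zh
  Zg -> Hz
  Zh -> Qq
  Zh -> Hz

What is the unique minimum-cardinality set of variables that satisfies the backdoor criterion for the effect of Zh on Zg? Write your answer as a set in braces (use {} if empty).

Variables eligible for adjustment (non-descendants of Zh, excluding Zh and Zg): {Zb}.
Backdoor paths from Zh to Zg:
  P1: Zh <- Zb -> Qq -> Ra -> Hz <- Zg
  P2: Zh <- Zb -> Hz <- Zg
Each backdoor path contains an unconditioned collider, so every path is already blocked with the empty conditioning set:
  P1: blocked at collider Hz (neither it nor any descendant is in the conditioning set).
  P2: blocked at collider Hz (neither it nor any descendant is in the conditioning set).
The empty set is therefore the unique smallest valid set.

{}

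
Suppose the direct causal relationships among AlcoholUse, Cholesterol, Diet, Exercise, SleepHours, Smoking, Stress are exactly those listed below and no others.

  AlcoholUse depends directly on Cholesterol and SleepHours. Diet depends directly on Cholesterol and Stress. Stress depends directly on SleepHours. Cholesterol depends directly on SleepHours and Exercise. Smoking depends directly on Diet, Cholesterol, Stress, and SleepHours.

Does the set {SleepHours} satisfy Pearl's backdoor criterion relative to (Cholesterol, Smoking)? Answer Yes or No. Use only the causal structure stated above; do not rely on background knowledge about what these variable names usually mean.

Backdoor paths from Cholesterol to Smoking (paths whose first edge points into Cholesterol):
  P1: Cholesterol <- SleepHours -> Stress -> Diet -> Smoking
  P2: Cholesterol <- SleepHours -> Stress -> Smoking
  P3: Cholesterol <- SleepHours -> Smoking
Condition 1 (no descendant of Cholesterol in the set): holds — descendants of Cholesterol are {AlcoholUse, Diet, Smoking}; none are in {SleepHours}.
Condition 2 (every backdoor path blocked by {SleepHours}):
  P1: blocked at fork node SleepHours ∈ conditioning set.
  P2: blocked at fork node SleepHours ∈ conditioning set.
  P3: blocked at fork node SleepHours ∈ conditioning set.
{SleepHours} satisfies the backdoor criterion.

Yes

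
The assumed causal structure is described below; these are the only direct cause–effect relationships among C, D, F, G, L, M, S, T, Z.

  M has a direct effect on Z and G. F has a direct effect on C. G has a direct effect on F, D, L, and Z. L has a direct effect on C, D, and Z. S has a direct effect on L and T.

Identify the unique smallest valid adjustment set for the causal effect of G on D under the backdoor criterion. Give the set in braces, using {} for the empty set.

Variables eligible for adjustment (non-descendants of G, excluding G and D): {M, S, T}.
Backdoor paths from G to D:
  P1: G <- M -> Z <- L -> D
Each backdoor path contains an unconditioned collider, so every path is already blocked with the empty conditioning set:
  P1: blocked at collider Z (neither it nor any descendant is in the conditioning set).
The empty set is therefore the unique smallest valid set.

{}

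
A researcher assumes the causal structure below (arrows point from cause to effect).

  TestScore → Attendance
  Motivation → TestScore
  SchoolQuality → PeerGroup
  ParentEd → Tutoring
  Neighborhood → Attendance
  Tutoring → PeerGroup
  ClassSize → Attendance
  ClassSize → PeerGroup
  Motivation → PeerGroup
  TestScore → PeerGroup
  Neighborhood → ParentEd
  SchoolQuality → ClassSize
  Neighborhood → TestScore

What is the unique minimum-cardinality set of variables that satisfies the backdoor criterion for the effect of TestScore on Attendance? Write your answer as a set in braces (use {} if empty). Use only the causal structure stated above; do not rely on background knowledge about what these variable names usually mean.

{Neighborhood}

Variables eligible for adjustment (non-descendants of TestScore, excluding TestScore and Attendance): {ClassSize, Motivation, Neighborhood, ParentEd, SchoolQuality, Tutoring}.
Backdoor paths from TestScore to Attendance:
  P1: TestScore <- Motivation -> PeerGroup <- SchoolQuality -> ClassSize -> Attendance
  P2: TestScore <- Motivation -> PeerGroup <- ClassSize -> Attendance
  P3: TestScore <- Motivation -> PeerGroup <- Tutoring <- ParentEd <- Neighborhood -> Attendance
  P4: TestScore <- Neighborhood -> Attendance
  P5: TestScore <- Neighborhood -> ParentEd -> Tutoring -> PeerGroup <- SchoolQuality -> ClassSize -> Attendance
  P6: TestScore <- Neighborhood -> ParentEd -> Tutoring -> PeerGroup <- ClassSize -> Attendance
The empty set is not sufficient: P4 (TestScore <- Neighborhood -> Attendance) has no collider blocking it and no conditioned non-collider, so it is open.
Try {Neighborhood}:
  P1: blocked at collider PeerGroup (neither it nor any descendant is in the conditioning set).
  P2: blocked at collider PeerGroup (neither it nor any descendant is in the conditioning set).
  P3: blocked at collider PeerGroup (neither it nor any descendant is in the conditioning set).
  P4: blocked at fork node Neighborhood ∈ conditioning set.
  P5: blocked at fork node Neighborhood ∈ conditioning set.
  P6: blocked at fork node Neighborhood ∈ conditioning set.
{Neighborhood} contains no descendant of TestScore and blocks every backdoor path.
No other singleton works — e.g. {SchoolQuality} leaves P4 open — so {Neighborhood} is the unique smallest valid adjustment set.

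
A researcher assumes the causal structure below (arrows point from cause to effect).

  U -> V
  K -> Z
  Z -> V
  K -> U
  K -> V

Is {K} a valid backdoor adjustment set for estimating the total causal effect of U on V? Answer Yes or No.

Backdoor paths from U to V (paths whose first edge points into U):
  P1: U <- K -> Z -> V
  P2: U <- K -> V
Condition 1 (no descendant of U in the set): holds — descendants of U are {V}; none are in {K}.
Condition 2 (every backdoor path blocked by {K}):
  P1: blocked at fork node K ∈ conditioning set.
  P2: blocked at fork node K ∈ conditioning set.
{K} satisfies the backdoor criterion.

Yes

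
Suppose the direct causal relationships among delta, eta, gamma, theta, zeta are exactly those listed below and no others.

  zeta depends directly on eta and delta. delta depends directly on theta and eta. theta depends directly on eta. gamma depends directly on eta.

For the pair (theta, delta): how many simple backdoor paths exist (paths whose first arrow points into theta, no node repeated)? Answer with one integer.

2

A backdoor path from theta to delta is any simple undirected path whose first edge points into theta (i.e. leaves theta via a parent).
Parents of theta: {eta}.
Enumerating:
  P1: theta <- eta -> delta
  P2: theta <- eta -> zeta <- delta
That exhausts the simple backdoor paths. Count: 2.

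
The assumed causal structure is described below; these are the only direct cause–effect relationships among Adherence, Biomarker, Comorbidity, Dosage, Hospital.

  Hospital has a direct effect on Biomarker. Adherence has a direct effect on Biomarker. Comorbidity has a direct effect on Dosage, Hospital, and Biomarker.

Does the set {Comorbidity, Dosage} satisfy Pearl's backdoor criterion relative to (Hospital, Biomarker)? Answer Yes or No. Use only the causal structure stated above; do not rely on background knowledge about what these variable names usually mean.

Backdoor paths from Hospital to Biomarker (paths whose first edge points into Hospital):
  P1: Hospital <- Comorbidity -> Biomarker
Condition 1 (no descendant of Hospital in the set): holds — descendants of Hospital are {Biomarker}; none are in {Comorbidity, Dosage}.
Condition 2 (every backdoor path blocked by {Comorbidity, Dosage}):
  P1: blocked at fork node Comorbidity ∈ conditioning set.
{Comorbidity, Dosage} satisfies the backdoor criterion.

Yes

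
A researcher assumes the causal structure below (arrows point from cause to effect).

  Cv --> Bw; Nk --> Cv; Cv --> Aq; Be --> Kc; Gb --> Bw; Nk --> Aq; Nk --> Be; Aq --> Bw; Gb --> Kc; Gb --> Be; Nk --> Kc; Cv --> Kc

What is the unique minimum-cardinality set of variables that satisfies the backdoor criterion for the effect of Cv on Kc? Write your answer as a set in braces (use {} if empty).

{Nk}

Variables eligible for adjustment (non-descendants of Cv, excluding Cv and Kc): {Be, Gb, Nk}.
Backdoor paths from Cv to Kc:
  P1: Cv <- Nk -> Be <- Gb -> Kc
  P2: Cv <- Nk -> Be -> Kc
  P3: Cv <- Nk -> Aq -> Bw <- Gb -> Be -> Kc
  P4: Cv <- Nk -> Aq -> Bw <- Gb -> Kc
  P5: Cv <- Nk -> Kc
The empty set is not sufficient: P2 (Cv <- Nk -> Be -> Kc) has no collider blocking it and no conditioned non-collider, so it is open.
Try {Nk}:
  P1: blocked at fork node Nk ∈ conditioning set.
  P2: blocked at fork node Nk ∈ conditioning set.
  P3: blocked at fork node Nk ∈ conditioning set.
  P4: blocked at fork node Nk ∈ conditioning set.
  P5: blocked at fork node Nk ∈ conditioning set.
{Nk} contains no descendant of Cv and blocks every backdoor path.
No other singleton works — e.g. {Gb} leaves P2 open — so {Nk} is the unique smallest valid adjustment set.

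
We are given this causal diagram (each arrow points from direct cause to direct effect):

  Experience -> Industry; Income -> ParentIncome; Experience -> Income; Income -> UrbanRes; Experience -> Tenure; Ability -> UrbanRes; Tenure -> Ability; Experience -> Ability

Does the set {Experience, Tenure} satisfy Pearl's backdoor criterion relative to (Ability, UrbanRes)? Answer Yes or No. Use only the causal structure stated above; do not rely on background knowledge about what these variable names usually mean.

Yes

Backdoor paths from Ability to UrbanRes (paths whose first edge points into Ability):
  P1: Ability <- Experience -> Income -> UrbanRes
  P2: Ability <- Tenure <- Experience -> Income -> UrbanRes
Condition 1 (no descendant of Ability in the set): holds — descendants of Ability are {UrbanRes}; none are in {Experience, Tenure}.
Condition 2 (every backdoor path blocked by {Experience, Tenure}):
  P1: blocked at fork node Experience ∈ conditioning set.
  P2: blocked at chain node Tenure ∈ conditioning set.
{Experience, Tenure} satisfies the backdoor criterion.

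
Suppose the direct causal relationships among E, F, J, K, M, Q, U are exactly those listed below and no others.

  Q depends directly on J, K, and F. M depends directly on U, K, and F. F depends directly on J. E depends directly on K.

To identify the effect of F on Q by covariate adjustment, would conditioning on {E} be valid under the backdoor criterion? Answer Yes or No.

Backdoor paths from F to Q (paths whose first edge points into F):
  P1: F <- J -> Q
Condition 1 (no descendant of F in the set): holds — descendants of F are {M, Q}; none are in {E}.
Condition 2 (every backdoor path blocked by {E}):
  P1: open — no interior node is in the conditioning set.
{E} does not satisfy the backdoor criterion.

No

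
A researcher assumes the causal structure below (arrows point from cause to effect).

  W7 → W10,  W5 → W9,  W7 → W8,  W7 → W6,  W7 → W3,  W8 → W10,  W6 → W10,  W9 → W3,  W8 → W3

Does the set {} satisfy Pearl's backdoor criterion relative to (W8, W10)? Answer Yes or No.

Backdoor paths from W8 to W10 (paths whose first edge points into W8):
  P1: W8 <- W7 -> W6 -> W10
  P2: W8 <- W7 -> W10
Condition 1 (no descendant of W8 in the set): holds — descendants of W8 are {W10, W3}; none are in {}.
Condition 2 (every backdoor path blocked by {}):
  P1: open — no interior node is in the conditioning set.
  P2: open — no interior node is in the conditioning set.
{} does not satisfy the backdoor criterion.

No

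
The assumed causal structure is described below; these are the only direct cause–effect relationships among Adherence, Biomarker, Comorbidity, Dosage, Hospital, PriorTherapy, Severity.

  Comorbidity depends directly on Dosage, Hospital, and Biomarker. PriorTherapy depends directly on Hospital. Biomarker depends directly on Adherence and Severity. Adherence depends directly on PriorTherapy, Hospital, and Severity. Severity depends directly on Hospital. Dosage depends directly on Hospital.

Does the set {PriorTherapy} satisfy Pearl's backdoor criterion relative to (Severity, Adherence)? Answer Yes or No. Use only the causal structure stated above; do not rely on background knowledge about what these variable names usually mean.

No

Backdoor paths from Severity to Adherence (paths whose first edge points into Severity):
  P1: Severity <- Hospital -> PriorTherapy -> Adherence
  P2: Severity <- Hospital -> Dosage -> Comorbidity <- Biomarker <- Adherence
  P3: Severity <- Hospital -> Adherence
  P4: Severity <- Hospital -> Comorbidity <- Biomarker <- Adherence
Condition 1 (no descendant of Severity in the set): holds — descendants of Severity are {Adherence, Biomarker, Comorbidity}; none are in {PriorTherapy}.
Condition 2 (every backdoor path blocked by {PriorTherapy}):
  P1: blocked at chain node PriorTherapy ∈ conditioning set.
  P2: blocked at collider Comorbidity (neither it nor any descendant is in the conditioning set).
  P3: open — no interior node is in the conditioning set.
  P4: blocked at collider Comorbidity (neither it nor any descendant is in the conditioning set).
{PriorTherapy} does not satisfy the backdoor criterion.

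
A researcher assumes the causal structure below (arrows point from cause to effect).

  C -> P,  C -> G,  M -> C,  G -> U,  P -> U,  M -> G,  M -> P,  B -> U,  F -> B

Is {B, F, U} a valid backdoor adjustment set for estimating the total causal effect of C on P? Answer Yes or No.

Backdoor paths from C to P (paths whose first edge points into C):
  P1: C <- M -> G -> U <- P
  P2: C <- M -> P
Condition 1 (no descendant of C in the set): FAILS — U is a descendant of C.
Condition 2 (every backdoor path blocked by {B, F, U}):
  P1: open — collider(s) U are conditioned on (or have a conditioned descendant) and no non-collider on the path is in the set.
  P2: open — no interior node is in the conditioning set.
{B, F, U} does not satisfy the backdoor criterion.

No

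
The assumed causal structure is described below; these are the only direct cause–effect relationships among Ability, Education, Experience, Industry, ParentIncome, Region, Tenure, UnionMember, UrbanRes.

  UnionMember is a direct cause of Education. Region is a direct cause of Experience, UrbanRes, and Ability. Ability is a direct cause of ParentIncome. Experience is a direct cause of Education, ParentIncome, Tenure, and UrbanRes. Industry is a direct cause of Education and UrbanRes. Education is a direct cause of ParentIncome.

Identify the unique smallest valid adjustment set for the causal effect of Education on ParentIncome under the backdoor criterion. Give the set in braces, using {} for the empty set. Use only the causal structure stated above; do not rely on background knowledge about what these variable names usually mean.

Variables eligible for adjustment (non-descendants of Education, excluding Education and ParentIncome): {Ability, Experience, Industry, Region, Tenure, UnionMember, UrbanRes}.
Backdoor paths from Education to ParentIncome:
  P1: Education <- Industry -> UrbanRes <- Region -> Ability -> ParentIncome
  P2: Education <- Industry -> UrbanRes <- Region -> Experience -> ParentIncome
  P3: Education <- Industry -> UrbanRes <- Experience <- Region -> Ability -> ParentIncome
  P4: Education <- Industry -> UrbanRes <- Experience -> ParentIncome
  P5: Education <- Experience <- Region -> Ability -> ParentIncome
  P6: Education <- Experience -> ParentIncome
  P7: Education <- Experience -> UrbanRes <- Region -> Ability -> ParentIncome
The empty set is not sufficient: P5 (Education <- Experience <- Region -> Ability -> ParentIncome) has no collider blocking it and no conditioned non-collider, so it is open.
Try {Experience}:
  P1: blocked at collider UrbanRes (neither it nor any descendant is in the conditioning set).
  P2: blocked at collider UrbanRes (neither it nor any descendant is in the conditioning set).
  P3: blocked at collider UrbanRes (neither it nor any descendant is in the conditioning set).
  P4: blocked at collider UrbanRes (neither it nor any descendant is in the conditioning set).
  P5: blocked at chain node Experience ∈ conditioning set.
  P6: blocked at fork node Experience ∈ conditioning set.
  P7: blocked at fork node Experience ∈ conditioning set.
{Experience} contains no descendant of Education and blocks every backdoor path.
No other singleton works — e.g. {UnionMember} leaves P5 open — so {Experience} is the unique smallest valid adjustment set.

{Experience}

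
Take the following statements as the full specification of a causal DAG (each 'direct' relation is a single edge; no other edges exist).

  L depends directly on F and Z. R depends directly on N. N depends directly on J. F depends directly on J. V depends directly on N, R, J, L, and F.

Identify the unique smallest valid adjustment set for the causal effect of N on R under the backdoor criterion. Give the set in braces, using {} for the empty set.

Variables eligible for adjustment (non-descendants of N, excluding N and R): {F, J, L, Z}.
Backdoor paths from N to R:
  P1: N <- J -> F -> L -> V <- R
  P2: N <- J -> F -> V <- R
  P3: N <- J -> V <- R
Each backdoor path contains an unconditioned collider, so every path is already blocked with the empty conditioning set:
  P1: blocked at collider V (neither it nor any descendant is in the conditioning set).
  P2: blocked at collider V (neither it nor any descendant is in the conditioning set).
  P3: blocked at collider V (neither it nor any descendant is in the conditioning set).
The empty set is therefore the unique smallest valid set.

{}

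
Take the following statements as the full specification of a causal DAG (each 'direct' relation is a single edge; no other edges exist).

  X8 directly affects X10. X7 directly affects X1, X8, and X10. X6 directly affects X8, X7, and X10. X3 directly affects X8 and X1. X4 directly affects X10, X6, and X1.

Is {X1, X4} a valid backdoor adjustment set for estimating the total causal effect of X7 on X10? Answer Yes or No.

Backdoor paths from X7 to X10 (paths whose first edge points into X7):
  P1: X7 <- X6 <- X4 -> X1 <- X3 -> X8 -> X10
  P2: X7 <- X6 <- X4 -> X10
  P3: X7 <- X6 -> X8 <- X3 -> X1 <- X4 -> X10
  P4: X7 <- X6 -> X8 -> X10
  P5: X7 <- X6 -> X10
Condition 1 (no descendant of X7 in the set): FAILS — X1 is a descendant of X7.
Condition 2 (every backdoor path blocked by {X1, X4}):
  P1: blocked at fork node X4 ∈ conditioning set.
  P2: blocked at fork node X4 ∈ conditioning set.
  P3: blocked at collider X8 (neither it nor any descendant is in the conditioning set).
  P4: open — no interior node is in the conditioning set.
  P5: open — no interior node is in the conditioning set.
{X1, X4} does not satisfy the backdoor criterion.

No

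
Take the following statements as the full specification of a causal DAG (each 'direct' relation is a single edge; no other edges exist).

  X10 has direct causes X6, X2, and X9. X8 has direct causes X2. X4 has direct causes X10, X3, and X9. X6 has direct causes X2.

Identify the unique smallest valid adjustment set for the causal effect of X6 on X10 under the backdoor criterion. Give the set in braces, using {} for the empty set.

{X2}

Variables eligible for adjustment (non-descendants of X6, excluding X6 and X10): {X2, X3, X8, X9}.
Backdoor paths from X6 to X10:
  P1: X6 <- X2 -> X10
The empty set is not sufficient: P1 (X6 <- X2 -> X10) has no collider blocking it and no conditioned non-collider, so it is open.
Try {X2}:
  P1: blocked at fork node X2 ∈ conditioning set.
{X2} contains no descendant of X6 and blocks every backdoor path.
No other singleton works — e.g. {X9} leaves P1 open — so {X2} is the unique smallest valid adjustment set.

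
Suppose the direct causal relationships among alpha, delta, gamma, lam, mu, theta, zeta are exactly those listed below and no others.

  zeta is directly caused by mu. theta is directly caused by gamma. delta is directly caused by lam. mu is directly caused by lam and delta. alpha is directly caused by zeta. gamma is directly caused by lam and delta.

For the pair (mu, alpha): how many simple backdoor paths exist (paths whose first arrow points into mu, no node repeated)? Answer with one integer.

0

A backdoor path from mu to alpha is any simple undirected path whose first edge points into mu (i.e. leaves mu via a parent).
Parents of mu: {delta, lam}.
No simple path from any parent of mu reaches alpha without revisiting mu, so there are no backdoor paths.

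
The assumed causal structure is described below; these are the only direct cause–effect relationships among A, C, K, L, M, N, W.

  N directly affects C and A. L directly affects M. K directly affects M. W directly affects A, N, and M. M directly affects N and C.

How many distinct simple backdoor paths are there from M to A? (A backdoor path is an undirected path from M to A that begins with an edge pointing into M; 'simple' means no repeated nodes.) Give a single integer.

A backdoor path from M to A is any simple undirected path whose first edge points into M (i.e. leaves M via a parent).
Parents of M: {K, L, W}.
Enumerating:
  P1: M <- W -> N -> A
  P2: M <- W -> A
That exhausts the simple backdoor paths. Count: 2.

2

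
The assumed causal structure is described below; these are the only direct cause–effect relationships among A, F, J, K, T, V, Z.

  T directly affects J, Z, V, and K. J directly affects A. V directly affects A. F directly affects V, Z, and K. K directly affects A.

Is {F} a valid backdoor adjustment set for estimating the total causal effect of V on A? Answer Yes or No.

Backdoor paths from V to A (paths whose first edge points into V):
  P1: V <- T -> J -> A
  P2: V <- T -> K -> A
  P3: V <- T -> Z <- F -> K -> A
  P4: V <- F -> K <- T -> J -> A
  P5: V <- F -> K -> A
  P6: V <- F -> Z <- T -> J -> A
  P7: V <- F -> Z <- T -> K -> A
Condition 1 (no descendant of V in the set): holds — descendants of V are {A}; none are in {F}.
Condition 2 (every backdoor path blocked by {F}):
  P1: open — no interior node is in the conditioning set.
  P2: open — no interior node is in the conditioning set.
  P3: blocked at collider Z (neither it nor any descendant is in the conditioning set).
  P4: blocked at fork node F ∈ conditioning set.
  P5: blocked at fork node F ∈ conditioning set.
  P6: blocked at fork node F ∈ conditioning set.
  P7: blocked at fork node F ∈ conditioning set.
{F} does not satisfy the backdoor criterion.

No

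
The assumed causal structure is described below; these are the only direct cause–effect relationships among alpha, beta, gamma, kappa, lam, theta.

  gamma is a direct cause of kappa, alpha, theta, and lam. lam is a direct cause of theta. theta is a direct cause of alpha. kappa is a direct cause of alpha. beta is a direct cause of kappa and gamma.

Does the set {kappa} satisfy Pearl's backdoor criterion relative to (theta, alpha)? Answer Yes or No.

No

Backdoor paths from theta to alpha (paths whose first edge points into theta):
  P1: theta <- gamma <- beta -> kappa -> alpha
  P2: theta <- gamma -> kappa -> alpha
  P3: theta <- gamma -> alpha
  P4: theta <- lam <- gamma <- beta -> kappa -> alpha
  P5: theta <- lam <- gamma -> kappa -> alpha
  P6: theta <- lam <- gamma -> alpha
Condition 1 (no descendant of theta in the set): holds — descendants of theta are {alpha}; none are in {kappa}.
Condition 2 (every backdoor path blocked by {kappa}):
  P1: blocked at chain node kappa ∈ conditioning set.
  P2: blocked at chain node kappa ∈ conditioning set.
  P3: open — no interior node is in the conditioning set.
  P4: blocked at chain node kappa ∈ conditioning set.
  P5: blocked at chain node kappa ∈ conditioning set.
  P6: open — no interior node is in the conditioning set.
{kappa} does not satisfy the backdoor criterion.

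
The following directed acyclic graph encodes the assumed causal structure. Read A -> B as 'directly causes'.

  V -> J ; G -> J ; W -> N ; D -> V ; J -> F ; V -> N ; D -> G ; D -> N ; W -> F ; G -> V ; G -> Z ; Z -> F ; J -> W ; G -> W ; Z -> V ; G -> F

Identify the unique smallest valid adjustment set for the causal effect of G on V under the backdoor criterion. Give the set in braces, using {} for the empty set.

{D}

Variables eligible for adjustment (non-descendants of G, excluding G and V): {D}.
Backdoor paths from G to V:
  P1: G <- D -> V
  P2: G <- D -> N <- V
  P3: G <- D -> N <- W <- J <- V
  P4: G <- D -> N <- W <- J -> F <- Z -> V
  P5: G <- D -> N <- W -> F <- Z -> V
  P6: G <- D -> N <- W -> F <- J <- V
The empty set is not sufficient: P1 (G <- D -> V) has no collider blocking it and no conditioned non-collider, so it is open.
Try {D}:
  P1: blocked at fork node D ∈ conditioning set.
  P2: blocked at fork node D ∈ conditioning set.
  P3: blocked at fork node D ∈ conditioning set.
  P4: blocked at fork node D ∈ conditioning set.
  P5: blocked at fork node D ∈ conditioning set.
  P6: blocked at fork node D ∈ conditioning set.
{D} contains no descendant of G and blocks every backdoor path.
{D} is the unique smallest valid adjustment set.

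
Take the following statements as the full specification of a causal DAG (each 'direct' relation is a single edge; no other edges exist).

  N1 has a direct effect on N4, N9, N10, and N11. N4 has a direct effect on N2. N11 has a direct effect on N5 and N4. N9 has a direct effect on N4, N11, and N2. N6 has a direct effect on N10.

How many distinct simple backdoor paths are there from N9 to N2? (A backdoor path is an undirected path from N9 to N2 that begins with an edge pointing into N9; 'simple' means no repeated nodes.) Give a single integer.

A backdoor path from N9 to N2 is any simple undirected path whose first edge points into N9 (i.e. leaves N9 via a parent).
Parents of N9: {N1}.
Enumerating:
  P1: N9 <- N1 -> N11 -> N4 -> N2
  P2: N9 <- N1 -> N4 -> N2
That exhausts the simple backdoor paths. Count: 2.

2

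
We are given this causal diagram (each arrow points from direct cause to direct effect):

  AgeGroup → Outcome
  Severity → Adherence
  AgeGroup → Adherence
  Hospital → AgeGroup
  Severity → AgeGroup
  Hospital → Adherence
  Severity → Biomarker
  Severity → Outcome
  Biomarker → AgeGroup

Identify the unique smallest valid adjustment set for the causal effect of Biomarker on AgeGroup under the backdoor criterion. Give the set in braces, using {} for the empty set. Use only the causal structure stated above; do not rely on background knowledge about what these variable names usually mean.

{Severity}

Variables eligible for adjustment (non-descendants of Biomarker, excluding Biomarker and AgeGroup): {Hospital, Severity}.
Backdoor paths from Biomarker to AgeGroup:
  P1: Biomarker <- Severity -> AgeGroup
  P2: Biomarker <- Severity -> Outcome <- AgeGroup
  P3: Biomarker <- Severity -> Adherence <- Hospital -> AgeGroup
  P4: Biomarker <- Severity -> Adherence <- AgeGroup
The empty set is not sufficient: P1 (Biomarker <- Severity -> AgeGroup) has no collider blocking it and no conditioned non-collider, so it is open.
Try {Severity}:
  P1: blocked at fork node Severity ∈ conditioning set.
  P2: blocked at fork node Severity ∈ conditioning set.
  P3: blocked at fork node Severity ∈ conditioning set.
  P4: blocked at fork node Severity ∈ conditioning set.
{Severity} contains no descendant of Biomarker and blocks every backdoor path.
No other singleton works — e.g. {Hospital} leaves P1 open — so {Severity} is the unique smallest valid adjustment set.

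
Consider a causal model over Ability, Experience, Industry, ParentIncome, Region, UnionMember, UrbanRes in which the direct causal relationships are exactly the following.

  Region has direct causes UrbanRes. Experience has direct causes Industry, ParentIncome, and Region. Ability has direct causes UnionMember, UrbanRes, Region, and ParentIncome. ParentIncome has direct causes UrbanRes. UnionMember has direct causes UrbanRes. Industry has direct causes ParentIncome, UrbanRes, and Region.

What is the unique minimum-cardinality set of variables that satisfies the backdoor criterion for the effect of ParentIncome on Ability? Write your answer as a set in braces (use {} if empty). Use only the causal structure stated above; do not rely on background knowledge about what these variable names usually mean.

Variables eligible for adjustment (non-descendants of ParentIncome, excluding ParentIncome and Ability): {Region, UnionMember, UrbanRes}.
Backdoor paths from ParentIncome to Ability:
  P1: ParentIncome <- UrbanRes -> Region -> Ability
  P2: ParentIncome <- UrbanRes -> Industry <- Region -> Ability
  P3: ParentIncome <- UrbanRes -> Industry -> Experience <- Region -> Ability
  P4: ParentIncome <- UrbanRes -> UnionMember -> Ability
  P5: ParentIncome <- UrbanRes -> Ability
The empty set is not sufficient: P1 (ParentIncome <- UrbanRes -> Region -> Ability) has no collider blocking it and no conditioned non-collider, so it is open.
Try {UrbanRes}:
  P1: blocked at fork node UrbanRes ∈ conditioning set.
  P2: blocked at fork node UrbanRes ∈ conditioning set.
  P3: blocked at fork node UrbanRes ∈ conditioning set.
  P4: blocked at fork node UrbanRes ∈ conditioning set.
  P5: blocked at fork node UrbanRes ∈ conditioning set.
{UrbanRes} contains no descendant of ParentIncome and blocks every backdoor path.
No other singleton works — e.g. {Region} leaves P4 open — so {UrbanRes} is the unique smallest valid adjustment set.

{UrbanRes}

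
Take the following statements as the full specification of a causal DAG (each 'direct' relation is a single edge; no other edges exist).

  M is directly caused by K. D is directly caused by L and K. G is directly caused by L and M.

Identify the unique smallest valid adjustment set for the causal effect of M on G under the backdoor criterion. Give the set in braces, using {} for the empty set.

{}

Variables eligible for adjustment (non-descendants of M, excluding M and G): {D, K, L}.
Backdoor paths from M to G:
  P1: M <- K -> D <- L -> G
Each backdoor path contains an unconditioned collider, so every path is already blocked with the empty conditioning set:
  P1: blocked at collider D (neither it nor any descendant is in the conditioning set).
The empty set is therefore the unique smallest valid set.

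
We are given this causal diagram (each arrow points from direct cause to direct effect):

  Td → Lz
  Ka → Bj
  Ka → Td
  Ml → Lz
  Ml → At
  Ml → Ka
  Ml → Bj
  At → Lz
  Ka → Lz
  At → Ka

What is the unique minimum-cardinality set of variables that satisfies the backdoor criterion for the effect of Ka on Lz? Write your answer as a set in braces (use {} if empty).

{At, Ml}

Variables eligible for adjustment (non-descendants of Ka, excluding Ka and Lz): {At, Ml}.
Backdoor paths from Ka to Lz:
  P1: Ka <- Ml -> At -> Lz
  P2: Ka <- Ml -> Lz
  P3: Ka <- At <- Ml -> Lz
  P4: Ka <- At -> Lz
The empty set is not sufficient: P1 (Ka <- Ml -> At -> Lz) has no collider blocking it and no conditioned non-collider, so it is open.
Try {At, Ml}:
  P1: blocked at fork node Ml ∈ conditioning set.
  P2: blocked at fork node Ml ∈ conditioning set.
  P3: blocked at chain node At ∈ conditioning set.
  P4: blocked at fork node At ∈ conditioning set.
{At, Ml} contains no descendant of Ka and blocks every backdoor path.
Every element of {At, Ml} is needed (dropping At leaves P4 open; dropping Ml leaves P2 open), so no proper subset is valid.
Among all size-2 subsets of the eligible variables, only {At, Ml} blocks every backdoor path, so it is the unique smallest valid adjustment set.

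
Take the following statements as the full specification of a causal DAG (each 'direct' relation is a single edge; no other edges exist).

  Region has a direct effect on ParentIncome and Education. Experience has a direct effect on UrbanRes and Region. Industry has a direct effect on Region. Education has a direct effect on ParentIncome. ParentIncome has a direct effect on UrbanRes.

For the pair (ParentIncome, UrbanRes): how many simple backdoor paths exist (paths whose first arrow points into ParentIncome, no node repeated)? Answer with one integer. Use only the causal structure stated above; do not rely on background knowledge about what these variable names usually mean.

A backdoor path from ParentIncome to UrbanRes is any simple undirected path whose first edge points into ParentIncome (i.e. leaves ParentIncome via a parent).
Parents of ParentIncome: {Education, Region}.
Enumerating:
  P1: ParentIncome <- Region <- Experience -> UrbanRes
  P2: ParentIncome <- Education <- Region <- Experience -> UrbanRes
That exhausts the simple backdoor paths. Count: 2.

2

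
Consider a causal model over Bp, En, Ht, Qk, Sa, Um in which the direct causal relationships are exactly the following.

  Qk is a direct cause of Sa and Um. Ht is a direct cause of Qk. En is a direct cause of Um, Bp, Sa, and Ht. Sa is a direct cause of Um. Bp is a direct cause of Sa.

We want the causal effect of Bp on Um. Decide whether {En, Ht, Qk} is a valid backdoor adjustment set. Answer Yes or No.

Backdoor paths from Bp to Um (paths whose first edge points into Bp):
  P1: Bp <- En -> Ht -> Qk -> Sa -> Um
  P2: Bp <- En -> Ht -> Qk -> Um
  P3: Bp <- En -> Sa <- Qk -> Um
  P4: Bp <- En -> Sa -> Um
  P5: Bp <- En -> Um
Condition 1 (no descendant of Bp in the set): holds — descendants of Bp are {Sa, Um}; none are in {En, Ht, Qk}.
Condition 2 (every backdoor path blocked by {En, Ht, Qk}):
  P1: blocked at fork node En ∈ conditioning set.
  P2: blocked at fork node En ∈ conditioning set.
  P3: blocked at fork node En ∈ conditioning set.
  P4: blocked at fork node En ∈ conditioning set.
  P5: blocked at fork node En ∈ conditioning set.
{En, Ht, Qk} satisfies the backdoor criterion.

Yes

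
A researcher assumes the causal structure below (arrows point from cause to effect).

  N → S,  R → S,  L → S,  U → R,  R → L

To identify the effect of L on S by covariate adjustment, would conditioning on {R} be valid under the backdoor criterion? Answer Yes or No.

Backdoor paths from L to S (paths whose first edge points into L):
  P1: L <- R -> S
Condition 1 (no descendant of L in the set): holds — descendants of L are {S}; none are in {R}.
Condition 2 (every backdoor path blocked by {R}):
  P1: blocked at fork node R ∈ conditioning set.
{R} satisfies the backdoor criterion.

Yes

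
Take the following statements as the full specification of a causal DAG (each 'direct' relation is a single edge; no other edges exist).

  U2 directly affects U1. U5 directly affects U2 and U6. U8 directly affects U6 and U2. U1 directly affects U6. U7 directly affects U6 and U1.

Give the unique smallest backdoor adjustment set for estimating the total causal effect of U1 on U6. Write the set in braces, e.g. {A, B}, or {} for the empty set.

{U2, U7}

Variables eligible for adjustment (non-descendants of U1, excluding U1 and U6): {U2, U5, U7, U8}.
Backdoor paths from U1 to U6:
  P1: U1 <- U7 -> U6
  P2: U1 <- U2 <- U5 -> U6
  P3: U1 <- U2 <- U8 -> U6
The empty set is not sufficient: P1 (U1 <- U7 -> U6) has no collider blocking it and no conditioned non-collider, so it is open.
Try {U2, U7}:
  P1: blocked at fork node U7 ∈ conditioning set.
  P2: blocked at chain node U2 ∈ conditioning set.
  P3: blocked at chain node U2 ∈ conditioning set.
{U2, U7} contains no descendant of U1 and blocks every backdoor path.
Every element of {U2, U7} is needed (dropping U2 leaves P2 open; dropping U7 leaves P1 open), so no proper subset is valid.
Among all size-2 subsets of the eligible variables, only {U2, U7} blocks every backdoor path, so it is the unique smallest valid adjustment set.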